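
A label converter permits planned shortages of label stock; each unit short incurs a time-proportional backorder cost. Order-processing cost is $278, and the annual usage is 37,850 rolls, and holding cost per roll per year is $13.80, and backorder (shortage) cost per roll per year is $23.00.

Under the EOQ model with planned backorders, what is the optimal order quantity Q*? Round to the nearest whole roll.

1,562 rolls

Q* = √(2DS/H) · √((H + b)/b)
   = √(2 × 37,850 × 278 / 13.8) · √((13.8 + 23) / 23)
   = 1,234.897 × 1.2649 ≈ 1,562.04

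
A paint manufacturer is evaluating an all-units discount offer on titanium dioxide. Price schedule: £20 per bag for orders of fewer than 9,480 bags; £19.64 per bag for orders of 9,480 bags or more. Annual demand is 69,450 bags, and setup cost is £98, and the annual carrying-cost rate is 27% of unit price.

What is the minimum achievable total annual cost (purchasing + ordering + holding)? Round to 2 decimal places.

£1,389,851.22

H₁ = 27%×£20 = £5.4000;  H₂ = 27%×£19.64 = £5.3028
EOQ₁ = √(2×69,450×98/5.4000) = 1,587.70  (< 9,480, feasible at tier 1)
EOQ₂ = √(2×69,450×98/5.3028) = 1,602.18  (< 9,480 → use Q = 9,480 at tier-2 price)
TC(tier 1 (EOQ₁), Q≈1,587.7) = £1,397,573.56
TC(tier 2, Q≈9,480.0) = £1,389,851.22
Minimum at tier 2: £1,389,851.22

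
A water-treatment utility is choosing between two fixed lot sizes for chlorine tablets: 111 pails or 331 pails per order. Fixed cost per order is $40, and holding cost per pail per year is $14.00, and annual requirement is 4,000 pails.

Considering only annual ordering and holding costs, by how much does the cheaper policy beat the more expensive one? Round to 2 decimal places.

For each Q, cost = (D/Q)·S + (Q/2)·H.
TC(111) = (4,000/111)×40 + (111/2)×14 = $2,218.44
TC(331) = (4,000/331)×40 + (331/2)×14 = $2,800.38
Cheaper: Q = 111.  Difference = $581.94

$581.94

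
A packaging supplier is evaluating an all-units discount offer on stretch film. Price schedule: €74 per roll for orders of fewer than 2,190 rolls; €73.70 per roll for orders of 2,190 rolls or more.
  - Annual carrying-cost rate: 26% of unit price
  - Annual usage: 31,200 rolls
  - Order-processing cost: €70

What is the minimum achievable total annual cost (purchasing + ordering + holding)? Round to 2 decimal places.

H₁ = 26%×€74 = €19.2400;  H₂ = 26%×€73.70 = €19.1620
EOQ₁ = √(2×31,200×70/19.2400) = 476.47  (< 2,190, feasible at tier 1)
EOQ₂ = √(2×31,200×70/19.1620) = 477.44  (< 2,190 → use Q = 2,190 at tier-2 price)
TC(tier 1 (EOQ₁), Q≈476.5) = €2,317,967.35
TC(tier 2, Q≈2,190.0) = €2,321,419.65
Minimum at tier 1 (EOQ₁): €2,317,967.35

€2,317,967.35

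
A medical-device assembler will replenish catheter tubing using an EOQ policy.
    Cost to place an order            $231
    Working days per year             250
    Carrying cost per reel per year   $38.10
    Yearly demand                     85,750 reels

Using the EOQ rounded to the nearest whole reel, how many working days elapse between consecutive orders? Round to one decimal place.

3.0 days

2DS/H = 2·85,750·231/38.1 = 1,039,803.15
EOQ = √1,039,803.15 ≈ 1,019.71 → Q = 1,020 reels
T = Q/D × 250 days = 1,020/85,750 × 250 = 2.974 days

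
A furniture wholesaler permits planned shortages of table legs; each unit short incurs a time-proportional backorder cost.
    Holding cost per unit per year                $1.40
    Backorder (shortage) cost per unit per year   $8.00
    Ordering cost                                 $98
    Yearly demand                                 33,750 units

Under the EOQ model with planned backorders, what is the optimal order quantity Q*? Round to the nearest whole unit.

Q* = √(2DS/H) · √((H + b)/b)
   = √(2 × 33,750 × 98 / 1.4) · √((1.4 + 8) / 8)
   = 2,173.707 × 1.0840 ≈ 2,356.24

2,356 units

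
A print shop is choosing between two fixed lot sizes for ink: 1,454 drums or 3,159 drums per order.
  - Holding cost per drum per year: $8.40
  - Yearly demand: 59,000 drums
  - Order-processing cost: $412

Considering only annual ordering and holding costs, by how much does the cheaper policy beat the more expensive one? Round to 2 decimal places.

Annual cost at Q: ordering D·S/Q plus holding Q·H/2.
TC(1,454) = (59,000/1,454)×412 + (1,454/2)×8.4 = $22,824.82
TC(3,159) = (59,000/3,159)×412 + (3,159/2)×8.4 = $20,962.64
|ΔTC| = |$22,824.82 − $20,962.64| = $1,862.18

$1,862.18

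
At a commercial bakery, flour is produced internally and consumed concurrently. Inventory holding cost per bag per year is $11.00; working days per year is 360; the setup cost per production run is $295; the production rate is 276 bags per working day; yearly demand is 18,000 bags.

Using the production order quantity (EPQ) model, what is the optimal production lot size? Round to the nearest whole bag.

d = 18,000/360 = 50.0000 bags/day;  effective holding cost H(1 − d/p) = 11·(1 − 50.0000/276) = 9.00725
Q* = √(2DS / H_eff) = √(2·18,000·295 / 9.00725) ≈ 1,085.84

1,086 bags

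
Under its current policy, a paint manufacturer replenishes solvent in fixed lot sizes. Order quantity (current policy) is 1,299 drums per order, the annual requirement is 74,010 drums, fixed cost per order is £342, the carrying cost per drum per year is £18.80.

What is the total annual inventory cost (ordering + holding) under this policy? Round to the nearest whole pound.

Orders/yr = 74,010/1,299 = 56.975; ordering cost = 56.975 × £342 = £19,485.31
Average inventory = 1,299/2 = 649.5; holding cost = 649.5 × £18.8 = £12,210.60
Total = £19,485.31 + £12,210.60 = £31,695.91

£31,696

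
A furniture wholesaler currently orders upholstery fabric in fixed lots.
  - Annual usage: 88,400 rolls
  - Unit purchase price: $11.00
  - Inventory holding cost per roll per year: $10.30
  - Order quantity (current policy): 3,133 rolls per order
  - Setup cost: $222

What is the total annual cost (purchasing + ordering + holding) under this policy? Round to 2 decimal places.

Orders/yr = 88,400/3,133 = 28.216; ordering cost = 28.216 × $222 = $6,263.90
Average inventory = 3,133/2 = 1566.5; holding cost = 1566.5 × $10.3 = $16,134.95
Purchase cost = D·C = 88,400 × 11 = $972,400.00
Total = $6,263.90 + $16,134.95 + $972,400.00 = $994,798.85

$994,798.85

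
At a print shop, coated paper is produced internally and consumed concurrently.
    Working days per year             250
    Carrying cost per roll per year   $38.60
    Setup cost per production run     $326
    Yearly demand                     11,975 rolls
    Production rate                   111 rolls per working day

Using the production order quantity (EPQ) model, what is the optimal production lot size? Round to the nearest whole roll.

597 rolls

Daily demand d = 11,975/250 = 47.900; p = 111; 1 − d/p = 0.56847
EPQ = √(2DS / (H(1 − d/p)))
    = √(2 × 11,975 × 326 / (38.6 × 0.56847)) ≈ 596.51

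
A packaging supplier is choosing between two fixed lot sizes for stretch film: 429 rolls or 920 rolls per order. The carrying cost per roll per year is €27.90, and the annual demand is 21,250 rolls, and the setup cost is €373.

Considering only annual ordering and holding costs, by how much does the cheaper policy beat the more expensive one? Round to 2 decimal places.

€3,011.17

For each Q, cost = (D/Q)·S + (Q/2)·H.
TC(429) = (21,250/429)×373 + (429/2)×27.9 = €24,460.66
TC(920) = (21,250/920)×373 + (920/2)×27.9 = €21,449.49
Lots of 920 are cheaper by €3,011.17.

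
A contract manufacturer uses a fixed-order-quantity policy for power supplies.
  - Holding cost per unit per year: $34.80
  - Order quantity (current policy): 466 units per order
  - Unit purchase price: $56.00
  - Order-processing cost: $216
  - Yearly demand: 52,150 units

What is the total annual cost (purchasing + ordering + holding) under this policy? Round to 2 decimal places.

Orders/yr = 52,150/466 = 111.910; ordering cost = 111.910 × $216 = $24,172.53
Average inventory = 466/2 = 233; holding cost = 233 × $34.8 = $8,108.40
Purchase cost = D·C = 52,150 × 56 = $2,920,400.00
Total = $24,172.53 + $8,108.40 + $2,920,400.00 = $2,952,680.93

$2,952,680.93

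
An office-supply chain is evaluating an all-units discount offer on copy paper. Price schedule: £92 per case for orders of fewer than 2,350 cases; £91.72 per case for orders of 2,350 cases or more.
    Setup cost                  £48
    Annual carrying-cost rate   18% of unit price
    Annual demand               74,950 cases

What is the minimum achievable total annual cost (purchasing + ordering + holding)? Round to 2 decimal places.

H₁ = 18%×£92 = £16.5600;  H₂ = 18%×£91.72 = £16.5096
EOQ₁ = √(2×74,950×48/16.5600) = 659.16  (< 2,350, feasible at tier 1)
EOQ₂ = √(2×74,950×48/16.5096) = 660.17  (< 2,350 → use Q = 2,350 at tier-2 price)
TC(tier 1 (EOQ₁), Q≈659.2) = £6,906,315.70
TC(tier 2, Q≈2,350.0) = £6,895,343.67
Minimum at tier 2: £6,895,343.67

£6,895,343.67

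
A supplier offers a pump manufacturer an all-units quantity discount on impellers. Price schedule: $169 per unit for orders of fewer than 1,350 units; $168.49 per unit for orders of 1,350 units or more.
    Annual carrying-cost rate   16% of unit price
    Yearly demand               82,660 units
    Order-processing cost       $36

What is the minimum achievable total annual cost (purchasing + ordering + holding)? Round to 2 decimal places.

$13,947,784.59

H₁ = 16%×$169 = $27.0400;  H₂ = 16%×$168.49 = $26.9584
EOQ₁ = √(2×82,660×36/27.0400) = 469.15  (< 1,350, feasible at tier 1)
EOQ₂ = √(2×82,660×36/26.9584) = 469.86  (< 1,350 → use Q = 1,350 at tier-2 price)
TC(tier 1 (EOQ₁), Q≈469.1) = $13,982,225.78
TC(tier 2, Q≈1,350.0) = $13,947,784.59
Minimum at tier 2: $13,947,784.59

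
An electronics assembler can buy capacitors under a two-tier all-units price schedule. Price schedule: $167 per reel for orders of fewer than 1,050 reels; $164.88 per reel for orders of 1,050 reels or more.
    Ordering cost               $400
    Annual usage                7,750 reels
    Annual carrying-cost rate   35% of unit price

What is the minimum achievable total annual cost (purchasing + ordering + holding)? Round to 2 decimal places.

H₁ = 35%×$167 = $58.4500;  H₂ = 35%×$164.88 = $57.7080
EOQ₁ = √(2×7,750×400/58.4500) = 325.69  (< 1,050, feasible at tier 1)
EOQ₂ = √(2×7,750×400/57.7080) = 327.78  (< 1,050 → use Q = 1,050 at tier-2 price)
TC(tier 1 (EOQ₁), Q≈325.7) = $1,313,286.54
TC(tier 2, Q≈1,050.0) = $1,311,069.08
Minimum at tier 2: $1,311,069.08

$1,311,069.08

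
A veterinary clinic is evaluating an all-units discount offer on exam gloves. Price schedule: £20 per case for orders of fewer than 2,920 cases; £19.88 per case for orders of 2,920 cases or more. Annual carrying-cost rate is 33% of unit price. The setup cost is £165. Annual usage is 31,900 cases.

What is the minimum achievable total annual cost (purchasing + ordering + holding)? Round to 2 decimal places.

H₁ = 33%×£20 = £6.6000;  H₂ = 33%×£19.88 = £6.5604
EOQ₁ = √(2×31,900×165/6.6000) = 1,262.93  (< 2,920, feasible at tier 1)
EOQ₂ = √(2×31,900×165/6.5604) = 1,266.74  (< 2,920 → use Q = 2,920 at tier-2 price)
TC(tier 1 (EOQ₁), Q≈1,262.9) = £646,335.36
TC(tier 2, Q≈2,920.0) = £645,552.75
Minimum at tier 2: £645,552.75

£645,552.75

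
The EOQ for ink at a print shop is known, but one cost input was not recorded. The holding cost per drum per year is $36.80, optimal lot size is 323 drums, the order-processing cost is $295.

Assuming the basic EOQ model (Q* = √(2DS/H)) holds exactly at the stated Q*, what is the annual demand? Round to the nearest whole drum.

Since Q* = (2DS/H)^½, squaring gives Q*²·H = 2DS.
D = Q²H / (2S) = 323² × 36.8 / (2 × 295) = 6,507.30

6,507 drums per year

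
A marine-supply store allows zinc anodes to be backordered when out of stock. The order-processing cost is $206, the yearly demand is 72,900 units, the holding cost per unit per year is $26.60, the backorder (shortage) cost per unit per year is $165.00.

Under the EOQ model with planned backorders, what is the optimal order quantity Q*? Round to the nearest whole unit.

Q* = √(2DS/H) · √((H + b)/b)
   = √(2 × 72,900 × 206 / 26.6) · √((26.6 + 165) / 165)
   = 1,062.604 × 1.0776 ≈ 1,145.06

1,145 units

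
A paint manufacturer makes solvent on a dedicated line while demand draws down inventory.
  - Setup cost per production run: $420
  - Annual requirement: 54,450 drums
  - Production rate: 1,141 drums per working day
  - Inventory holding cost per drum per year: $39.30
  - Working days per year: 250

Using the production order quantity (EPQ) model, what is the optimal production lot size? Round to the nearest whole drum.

d = 54,450/250 = 217.8000 drums/day;  effective holding cost H(1 − d/p) = 39.3·(1 − 217.8000/1141) = 31.79821
Q* = √(2DS / H_eff) = √(2·54,450·420 / 31.79821) ≈ 1,199.33

1,199 drums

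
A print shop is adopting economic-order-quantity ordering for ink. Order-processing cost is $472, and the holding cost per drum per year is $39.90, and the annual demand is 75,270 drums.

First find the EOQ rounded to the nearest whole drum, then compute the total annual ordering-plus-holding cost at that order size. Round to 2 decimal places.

Optimal lot size Q* = (2 × 75,270 × $472 / $39.9)^½ ≈ 1,334.48 → Q = 1,334 drums
Orders/yr = 75,270/1,334 = 56.424; ordering cost = 56.424 × $472 = $26,632.26
Average inventory = 1,334/2 = 667; holding cost = 667 × $39.9 = $26,613.30
Total = $26,632.26 + $26,613.30 = $53,245.56

$53,245.56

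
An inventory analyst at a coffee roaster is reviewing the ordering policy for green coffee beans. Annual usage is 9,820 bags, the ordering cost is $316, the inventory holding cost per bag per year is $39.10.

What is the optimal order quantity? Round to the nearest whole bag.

Optimal lot size Q* = (2 × 9,820 × $316 / $39.1)^½ ≈ 398.41

398 bags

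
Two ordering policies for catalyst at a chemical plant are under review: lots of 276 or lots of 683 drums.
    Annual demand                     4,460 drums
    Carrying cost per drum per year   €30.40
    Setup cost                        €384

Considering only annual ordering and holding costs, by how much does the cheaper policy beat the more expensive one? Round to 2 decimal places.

For each Q, cost = (D/Q)·S + (Q/2)·H.
TC(276) = (4,460/276)×384 + (276/2)×30.4 = €10,400.42
TC(683) = (4,460/683)×384 + (683/2)×30.4 = €12,889.13
Lots of 276 are cheaper by €2,488.71.

€2,488.71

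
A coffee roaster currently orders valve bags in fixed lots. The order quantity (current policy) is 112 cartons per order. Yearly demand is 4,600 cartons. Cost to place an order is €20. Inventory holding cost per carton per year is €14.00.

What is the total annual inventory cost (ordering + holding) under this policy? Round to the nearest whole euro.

Ordering: D/Q × S = 4,600/112 × €20 = €821.43
Holding:  Q/2 × H = 112/2 × €14 = €784.00
Total = €821.43 + €784.00 = €1,605.43

€1,605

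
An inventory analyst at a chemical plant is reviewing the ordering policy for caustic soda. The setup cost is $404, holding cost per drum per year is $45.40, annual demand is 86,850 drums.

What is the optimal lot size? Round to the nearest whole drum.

2DS/H = 2·86,850·404/45.4 = 1,545,700.44
EOQ = √1,545,700.44 ≈ 1,243.26

1,243 drums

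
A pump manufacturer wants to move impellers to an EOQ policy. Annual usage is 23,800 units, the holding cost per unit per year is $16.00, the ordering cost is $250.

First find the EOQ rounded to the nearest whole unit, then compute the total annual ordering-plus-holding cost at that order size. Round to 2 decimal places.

Optimal lot size Q* = (2 × 23,800 × $250 / $16)^½ ≈ 862.41 → Q = 862 units
Ordering: D/Q × S = 23,800/862 × $250 = $6,902.55
Holding:  Q/2 × H = 862/2 × $16 = $6,896.00
Total = $6,902.55 + $6,896.00 = $13,798.55

$13,798.55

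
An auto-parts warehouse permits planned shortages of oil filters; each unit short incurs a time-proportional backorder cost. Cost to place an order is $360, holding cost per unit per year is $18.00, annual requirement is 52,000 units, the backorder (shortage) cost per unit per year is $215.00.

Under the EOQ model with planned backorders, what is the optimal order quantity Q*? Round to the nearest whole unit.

Q* = √(2DS/H) · √((H + b)/b)
   = √(2 × 52,000 × 360 / 18) · √((18 + 215) / 215)
   = 1,442.221 × 1.0410 ≈ 1,501.38

1,501 units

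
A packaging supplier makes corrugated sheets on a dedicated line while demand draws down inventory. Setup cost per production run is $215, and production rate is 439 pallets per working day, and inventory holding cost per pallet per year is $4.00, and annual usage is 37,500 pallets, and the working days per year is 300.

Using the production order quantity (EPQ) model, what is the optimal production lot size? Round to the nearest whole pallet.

d = 37,500/300 = 125.0000 pallets/day;  effective holding cost H(1 − d/p) = 4·(1 − 125.0000/439) = 2.86105
Q* = √(2DS / H_eff) = √(2·37,500·215 / 2.86105) ≈ 2,374.04

2,374 pallets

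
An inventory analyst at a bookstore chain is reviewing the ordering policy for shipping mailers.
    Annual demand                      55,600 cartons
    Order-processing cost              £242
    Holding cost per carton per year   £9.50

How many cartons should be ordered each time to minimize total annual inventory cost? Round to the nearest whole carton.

1,683 cartons

EOQ = √(2DS/H) = √(2 × 55,600 × 242 / 9.5)
    = √(2,832,673.68) ≈ 1,683.05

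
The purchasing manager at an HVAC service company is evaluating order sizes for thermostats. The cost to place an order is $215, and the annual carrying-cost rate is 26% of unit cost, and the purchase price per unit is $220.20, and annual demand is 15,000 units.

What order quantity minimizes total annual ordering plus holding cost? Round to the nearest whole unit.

336 units

Carrying cost H = $220.2 × 26% = $57.2520/unit/yr
Optimal lot size Q* = (2 × 15,000 × $215 / $57.252)^½ ≈ 335.65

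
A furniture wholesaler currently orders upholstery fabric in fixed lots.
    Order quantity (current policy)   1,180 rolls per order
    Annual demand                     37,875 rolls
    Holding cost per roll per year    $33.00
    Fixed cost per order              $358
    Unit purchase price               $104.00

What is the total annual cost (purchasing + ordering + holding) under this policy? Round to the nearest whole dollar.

$3,969,961

Orders/yr = 37,875/1,180 = 32.097; ordering cost = 32.097 × $358 = $11,490.89
Average inventory = 1,180/2 = 590; holding cost = 590 × $33 = $19,470.00
Purchase cost = D·C = 37,875 × 104 = $3,939,000.00
Total = $11,490.89 + $19,470.00 + $3,939,000.00 = $3,969,960.89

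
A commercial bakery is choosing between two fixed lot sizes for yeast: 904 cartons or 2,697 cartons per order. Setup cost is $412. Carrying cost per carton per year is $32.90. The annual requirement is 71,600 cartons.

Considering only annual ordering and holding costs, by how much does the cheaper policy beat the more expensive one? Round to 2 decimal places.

TC(Q) = (D/Q)S + (Q/2)H
TC(904) = (71,600/904)×412 + (904/2)×32.9 = $47,502.66
TC(2,697) = (71,600/2,697)×412 + (2,697/2)×32.9 = $55,303.43
Cheaper: Q = 904.  Difference = $7,800.77

$7,800.77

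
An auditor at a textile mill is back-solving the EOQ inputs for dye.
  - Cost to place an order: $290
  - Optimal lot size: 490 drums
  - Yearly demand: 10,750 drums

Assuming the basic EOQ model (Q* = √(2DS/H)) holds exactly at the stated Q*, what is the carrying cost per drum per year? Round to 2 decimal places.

$25.97

Since Q* = (2DS/H)^½, squaring gives Q*²·H = 2DS.
H = 2DS / Q² = 2 × 10,750 × 290 / 490² = 25.9683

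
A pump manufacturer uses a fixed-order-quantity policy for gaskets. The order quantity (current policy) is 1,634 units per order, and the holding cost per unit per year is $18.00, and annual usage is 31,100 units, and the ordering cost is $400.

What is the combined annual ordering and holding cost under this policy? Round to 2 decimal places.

Ordering: D/Q × S = 31,100/1,634 × $400 = $7,613.22
Holding:  Q/2 × H = 1,634/2 × $18 = $14,706.00
Total = $7,613.22 + $14,706.00 = $22,319.22

$22,319.22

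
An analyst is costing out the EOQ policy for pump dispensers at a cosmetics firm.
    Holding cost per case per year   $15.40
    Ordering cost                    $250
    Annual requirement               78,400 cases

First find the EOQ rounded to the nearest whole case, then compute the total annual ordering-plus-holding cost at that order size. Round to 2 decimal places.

$24,569.90

Q* = √(2·D·S / H) = √(2·78,400·250 / 15.4) = √2,545,454.5 ≈ 1,595.45 → Q = 1,595 cases
Orders/yr = 78,400/1,595 = 49.154; ordering cost = 49.154 × $250 = $12,288.40
Average inventory = 1,595/2 = 797.5; holding cost = 797.5 × $15.4 = $12,281.50
Total = $12,288.40 + $12,281.50 = $24,569.90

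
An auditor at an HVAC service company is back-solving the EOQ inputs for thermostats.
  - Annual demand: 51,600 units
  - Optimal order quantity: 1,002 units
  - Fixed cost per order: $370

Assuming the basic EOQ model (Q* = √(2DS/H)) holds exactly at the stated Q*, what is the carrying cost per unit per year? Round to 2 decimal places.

$38.03

EOQ relation: Q² = 2DS/H, so rearrange for the unknown.
H = 2DS / Q² = 2 × 51,600 × 370 / 1,002² = 38.0317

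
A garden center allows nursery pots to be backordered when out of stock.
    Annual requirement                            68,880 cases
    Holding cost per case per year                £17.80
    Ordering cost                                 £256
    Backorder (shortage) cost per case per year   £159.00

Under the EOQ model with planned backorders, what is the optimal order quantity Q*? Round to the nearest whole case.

1,484 cases

Basic EOQ = √(2·68,880·256/17.8) = 1,407.575
Backorder adjustment √((H+b)/b) = √((17.8+159)/159) = 1.0545
Q* = 1,407.575 × 1.0545 ≈ 1,484.27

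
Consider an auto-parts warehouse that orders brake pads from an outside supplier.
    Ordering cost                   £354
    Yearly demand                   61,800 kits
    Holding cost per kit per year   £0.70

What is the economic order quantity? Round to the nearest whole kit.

7,906 kits

EOQ = √(2DS/H) = √(2 × 61,800 × 354 / 0.7)
    = √(62,506,285.71) ≈ 7,906.09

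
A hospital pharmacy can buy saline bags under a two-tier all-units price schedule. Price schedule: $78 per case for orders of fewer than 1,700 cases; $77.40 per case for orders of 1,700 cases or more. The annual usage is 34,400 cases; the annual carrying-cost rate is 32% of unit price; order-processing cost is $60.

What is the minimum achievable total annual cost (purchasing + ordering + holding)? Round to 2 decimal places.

H₁ = 32%×$78 = $24.9600;  H₂ = 32%×$77.40 = $24.7680
EOQ₁ = √(2×34,400×60/24.9600) = 406.68  (< 1,700, feasible at tier 1)
EOQ₂ = √(2×34,400×60/24.7680) = 408.25  (< 1,700 → use Q = 1,700 at tier-2 price)
TC(tier 1 (EOQ₁), Q≈406.7) = $2,693,350.61
TC(tier 2, Q≈1,700.0) = $2,684,826.92
Minimum at tier 2: $2,684,826.92

$2,684,826.92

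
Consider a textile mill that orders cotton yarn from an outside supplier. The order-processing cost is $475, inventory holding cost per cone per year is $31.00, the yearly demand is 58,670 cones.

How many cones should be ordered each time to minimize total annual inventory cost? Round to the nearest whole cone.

2DS/H = 2·58,670·475/31 = 1,797,951.61
EOQ = √1,797,951.61 ≈ 1,340.88

1,341 cones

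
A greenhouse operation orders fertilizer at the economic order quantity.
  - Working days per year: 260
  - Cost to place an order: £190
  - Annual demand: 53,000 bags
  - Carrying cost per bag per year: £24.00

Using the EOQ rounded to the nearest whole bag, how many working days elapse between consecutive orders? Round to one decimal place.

Q* = √(2·D·S / H) = √(2·53,000·190 / 24) = √839,166.7 ≈ 916.06 → Q = 916 bags
Days between orders = 260 / (D/Q) = 260 / 57.860 ≈ 4.494

4.5 days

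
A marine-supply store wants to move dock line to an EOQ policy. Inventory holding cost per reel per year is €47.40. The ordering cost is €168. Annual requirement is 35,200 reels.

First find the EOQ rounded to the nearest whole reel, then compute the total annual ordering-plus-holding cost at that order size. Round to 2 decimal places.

EOQ = √(2DS/H) = √(2 × 35,200 × 168 / 47.4)
    = √(249,518.99) ≈ 499.52 → Q = 500 reels
Ordering: D/Q × S = 35,200/500 × €168 = €11,827.20
Holding:  Q/2 × H = 500/2 × €47.4 = €11,850.00
Total = €11,827.20 + €11,850.00 = €23,677.20

€23,677.20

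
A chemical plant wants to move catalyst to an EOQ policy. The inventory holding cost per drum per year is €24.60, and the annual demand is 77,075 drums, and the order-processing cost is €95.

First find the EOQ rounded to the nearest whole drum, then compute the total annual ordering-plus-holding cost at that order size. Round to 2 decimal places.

2DS/H = 2·77,075·95/24.6 = 595,294.72
EOQ = √595,294.72 ≈ 771.55 → Q = 772 drums
Annual ordering cost = (D/Q)·S = (77,075/772) × 95 = €9,484.62
Annual holding cost  = (Q/2)·H = (772/2) × 24.6 = €9,495.60
Total = €9,484.62 + €9,495.60 = €18,980.22

€18,980.22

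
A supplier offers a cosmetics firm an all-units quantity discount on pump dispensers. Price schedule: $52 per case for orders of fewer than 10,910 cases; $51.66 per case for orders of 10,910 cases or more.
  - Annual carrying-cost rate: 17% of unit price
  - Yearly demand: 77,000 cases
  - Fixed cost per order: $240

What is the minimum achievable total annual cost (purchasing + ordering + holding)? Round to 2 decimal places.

H₁ = 17%×$52 = $8.8400;  H₂ = 17%×$51.66 = $8.7822
EOQ₁ = √(2×77,000×240/8.8400) = 2,044.75  (< 10,910, feasible at tier 1)
EOQ₂ = √(2×77,000×240/8.7822) = 2,051.47  (< 10,910 → use Q = 10,910 at tier-2 price)
TC(tier 1 (EOQ₁), Q≈2,044.7) = $4,022,075.57
TC(tier 2, Q≈10,910.0) = $4,027,420.76
Minimum at tier 1 (EOQ₁): $4,022,075.57

$4,022,075.57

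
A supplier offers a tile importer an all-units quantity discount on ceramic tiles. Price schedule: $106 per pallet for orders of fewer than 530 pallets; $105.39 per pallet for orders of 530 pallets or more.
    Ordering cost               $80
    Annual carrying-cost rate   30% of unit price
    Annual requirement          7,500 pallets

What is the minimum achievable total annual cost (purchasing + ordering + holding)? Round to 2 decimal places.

H₁ = 30%×$106 = $31.8000;  H₂ = 30%×$105.39 = $31.6170
EOQ₁ = √(2×7,500×80/31.8000) = 194.26  (< 530, feasible at tier 1)
EOQ₂ = √(2×7,500×80/31.6170) = 194.82  (< 530 → use Q = 530 at tier-2 price)
TC(tier 1 (EOQ₁), Q≈194.3) = $801,177.38
TC(tier 2, Q≈530.0) = $799,935.58
Minimum at tier 2: $799,935.58

$799,935.58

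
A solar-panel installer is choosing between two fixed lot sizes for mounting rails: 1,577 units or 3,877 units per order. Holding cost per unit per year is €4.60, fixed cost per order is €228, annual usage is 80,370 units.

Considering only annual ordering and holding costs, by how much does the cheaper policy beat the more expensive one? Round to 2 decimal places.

€1,603.33

Annual cost at Q: ordering D·S/Q plus holding Q·H/2.
TC(1,577) = (80,370/1,577)×228 + (1,577/2)×4.6 = €15,246.86
TC(3,877) = (80,370/3,877)×228 + (3,877/2)×4.6 = €13,643.53
|ΔTC| = |€15,246.86 − €13,643.53| = €1,603.33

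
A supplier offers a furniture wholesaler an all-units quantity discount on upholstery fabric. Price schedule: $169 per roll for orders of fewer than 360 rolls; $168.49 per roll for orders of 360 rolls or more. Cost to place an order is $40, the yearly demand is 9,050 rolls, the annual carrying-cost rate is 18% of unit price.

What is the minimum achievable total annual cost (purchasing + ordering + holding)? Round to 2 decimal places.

H₁ = 18%×$169 = $30.4200;  H₂ = 18%×$168.49 = $30.3282
EOQ₁ = √(2×9,050×40/30.4200) = 154.27  (< 360, feasible at tier 1)
EOQ₂ = √(2×9,050×40/30.3282) = 154.51  (< 360 → use Q = 360 at tier-2 price)
TC(tier 1 (EOQ₁), Q≈154.3) = $1,534,142.98
TC(tier 2, Q≈360.0) = $1,531,299.13
Minimum at tier 2: $1,531,299.13

$1,531,299.13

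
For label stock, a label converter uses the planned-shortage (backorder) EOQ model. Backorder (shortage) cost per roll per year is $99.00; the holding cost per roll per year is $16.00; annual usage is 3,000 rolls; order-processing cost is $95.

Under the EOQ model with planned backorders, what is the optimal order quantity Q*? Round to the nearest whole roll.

203 rolls

Basic EOQ = √(2·3,000·95/16) = 188.746
Backorder adjustment √((H+b)/b) = √((16+99)/99) = 1.0778
Q* = 188.746 × 1.0778 ≈ 203.43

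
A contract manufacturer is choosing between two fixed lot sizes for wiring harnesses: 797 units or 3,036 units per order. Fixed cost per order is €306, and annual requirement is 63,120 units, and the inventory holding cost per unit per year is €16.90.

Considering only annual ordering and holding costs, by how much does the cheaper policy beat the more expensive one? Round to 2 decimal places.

Annual cost at Q: ordering D·S/Q plus holding Q·H/2.
TC(797) = (63,120/797)×306 + (797/2)×16.9 = €30,968.93
TC(3,036) = (63,120/3,036)×306 + (3,036/2)×16.9 = €32,016.10
|ΔTC| = |€30,968.93 − €32,016.10| = €1,047.17

€1,047.17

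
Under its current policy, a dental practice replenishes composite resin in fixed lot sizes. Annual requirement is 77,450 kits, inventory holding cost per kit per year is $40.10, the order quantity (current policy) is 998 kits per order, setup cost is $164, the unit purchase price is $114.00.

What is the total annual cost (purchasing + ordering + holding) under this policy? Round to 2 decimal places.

$8,862,037.15

Orders/yr = 77,450/998 = 77.605; ordering cost = 77.605 × $164 = $12,727.25
Average inventory = 998/2 = 499; holding cost = 499 × $40.1 = $20,009.90
Purchase cost = D·C = 77,450 × 114 = $8,829,300.00
Total = $12,727.25 + $20,009.90 + $8,829,300.00 = $8,862,037.15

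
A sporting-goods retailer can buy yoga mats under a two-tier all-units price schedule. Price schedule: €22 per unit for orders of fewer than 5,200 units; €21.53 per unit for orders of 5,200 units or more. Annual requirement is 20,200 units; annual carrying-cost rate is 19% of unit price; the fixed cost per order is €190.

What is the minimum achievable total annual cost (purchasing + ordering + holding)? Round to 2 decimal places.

€446,279.90

H₁ = 19%×€22 = €4.1800;  H₂ = 19%×€21.53 = €4.0907
EOQ₁ = √(2×20,200×190/4.1800) = 1,355.12  (< 5,200, feasible at tier 1)
EOQ₂ = √(2×20,200×190/4.0907) = 1,369.84  (< 5,200 → use Q = 5,200 at tier-2 price)
TC(tier 1 (EOQ₁), Q≈1,355.1) = €450,064.42
TC(tier 2, Q≈5,200.0) = €446,279.90
Minimum at tier 2: €446,279.90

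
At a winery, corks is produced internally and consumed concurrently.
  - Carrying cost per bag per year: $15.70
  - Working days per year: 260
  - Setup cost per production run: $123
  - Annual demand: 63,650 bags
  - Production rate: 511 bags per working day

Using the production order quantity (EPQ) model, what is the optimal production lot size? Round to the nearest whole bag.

Daily demand d = 63,650/260 = 244.808; p = 511; 1 − d/p = 0.52092
EPQ = √(2DS / (H(1 − d/p)))
    = √(2 × 63,650 × 123 / (15.7 × 0.52092)) ≈ 1,383.66

1,384 bags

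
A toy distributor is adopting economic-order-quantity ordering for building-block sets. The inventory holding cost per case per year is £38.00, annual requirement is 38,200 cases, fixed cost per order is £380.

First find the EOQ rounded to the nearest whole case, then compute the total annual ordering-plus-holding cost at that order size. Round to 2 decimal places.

2DS/H = 2·38,200·380/38 = 764,000.00
EOQ = √764,000.00 ≈ 874.07 → Q = 874 cases
Orders/yr = 38,200/874 = 43.707; ordering cost = 43.707 × £380 = £16,608.70
Average inventory = 874/2 = 437; holding cost = 437 × £38 = £16,606.00
Total = £16,608.70 + £16,606.00 = £33,214.70

£33,214.70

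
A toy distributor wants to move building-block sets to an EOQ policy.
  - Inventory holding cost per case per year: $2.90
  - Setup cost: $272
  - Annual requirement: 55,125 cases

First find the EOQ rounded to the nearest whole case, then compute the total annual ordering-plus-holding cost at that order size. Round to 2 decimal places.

Q* = √(2·D·S / H) = √(2·55,125·272 / 2.9) = √10,340,689.7 ≈ 3,215.69 → Q = 3,216 cases
Orders/yr = 55,125/3,216 = 17.141; ordering cost = 17.141 × $272 = $4,662.31
Average inventory = 3,216/2 = 1608; holding cost = 1608 × $2.9 = $4,663.20
Total = $4,662.31 + $4,663.20 = $9,325.51

$9,325.51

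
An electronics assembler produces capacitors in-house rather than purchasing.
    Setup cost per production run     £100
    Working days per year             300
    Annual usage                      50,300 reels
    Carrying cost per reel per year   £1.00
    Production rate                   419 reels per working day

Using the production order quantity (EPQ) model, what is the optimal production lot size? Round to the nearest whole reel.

4,095 reels

Daily demand d = 50,300/300 = 167.667; p = 419; 1 − d/p = 0.59984
EPQ = √(2DS / (H(1 − d/p)))
    = √(2 × 50,300 × 100 / (1 × 0.59984)) ≈ 4,095.26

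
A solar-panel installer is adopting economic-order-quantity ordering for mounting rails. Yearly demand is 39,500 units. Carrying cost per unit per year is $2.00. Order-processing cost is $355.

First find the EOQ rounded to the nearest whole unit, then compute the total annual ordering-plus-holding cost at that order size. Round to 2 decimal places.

$7,489.33

Q* = √(2·D·S / H) = √(2·39,500·355 / 2) = √14,022,500.0 ≈ 3,744.66 → Q = 3,745 units
Orders/yr = 39,500/3,745 = 10.547; ordering cost = 10.547 × $355 = $3,744.33
Average inventory = 3,745/2 = 1872.5; holding cost = 1872.5 × $2 = $3,745.00
Total = $3,744.33 + $3,745.00 = $7,489.33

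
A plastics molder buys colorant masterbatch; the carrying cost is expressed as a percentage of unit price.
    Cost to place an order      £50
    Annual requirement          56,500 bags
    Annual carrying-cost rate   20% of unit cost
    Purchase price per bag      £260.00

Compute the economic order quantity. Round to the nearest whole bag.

330 bags

Carrying cost H = £260 × 20% = £52.0000/bag/yr
Optimal lot size Q* = (2 × 56,500 × £50 / £52)^½ ≈ 329.63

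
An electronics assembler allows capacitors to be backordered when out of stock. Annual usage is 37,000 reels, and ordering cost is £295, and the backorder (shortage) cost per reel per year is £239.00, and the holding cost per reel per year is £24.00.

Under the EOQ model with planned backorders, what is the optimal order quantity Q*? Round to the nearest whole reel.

1,000 reels

Basic EOQ = √(2·37,000·295/24) = 953.721
Backorder adjustment √((H+b)/b) = √((24+239)/239) = 1.0490
Q* = 953.721 × 1.0490 ≈ 1,000.46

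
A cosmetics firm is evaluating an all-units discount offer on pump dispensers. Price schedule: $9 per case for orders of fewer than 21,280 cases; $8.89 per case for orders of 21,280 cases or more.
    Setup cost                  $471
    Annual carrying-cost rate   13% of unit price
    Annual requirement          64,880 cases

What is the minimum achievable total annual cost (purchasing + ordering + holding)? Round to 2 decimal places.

H₁ = 13%×$9 = $1.1700;  H₂ = 13%×$8.89 = $1.1557
EOQ₁ = √(2×64,880×471/1.1700) = 7,227.50  (< 21,280, feasible at tier 1)
EOQ₂ = √(2×64,880×471/1.1557) = 7,272.07  (< 21,280 → use Q = 21,280 at tier-2 price)
TC(tier 1 (EOQ₁), Q≈7,227.5) = $592,376.17
TC(tier 2, Q≈21,280.0) = $590,515.87
Minimum at tier 2: $590,515.87

$590,515.87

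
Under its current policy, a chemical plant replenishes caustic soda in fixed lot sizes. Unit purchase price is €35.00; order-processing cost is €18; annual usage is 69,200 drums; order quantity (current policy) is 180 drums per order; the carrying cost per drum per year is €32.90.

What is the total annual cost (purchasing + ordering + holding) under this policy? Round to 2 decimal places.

€2,431,881.00

Annual ordering cost = (D/Q)·S = (69,200/180) × 18 = €6,920.00
Annual holding cost  = (Q/2)·H = (180/2) × 32.9 = €2,961.00
Purchase cost = D·C = 69,200 × 35 = €2,422,000.00
Total = €6,920.00 + €2,961.00 + €2,422,000.00 = €2,431,881.00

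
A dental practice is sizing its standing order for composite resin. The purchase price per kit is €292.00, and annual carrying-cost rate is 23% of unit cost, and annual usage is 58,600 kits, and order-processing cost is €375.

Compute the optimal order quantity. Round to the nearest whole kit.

809 kits

Carrying cost H = €292 × 23% = €67.1600/kit/yr
EOQ = √(2DS/H) = √(2 × 58,600 × 375 / 67.16)
    = √(654,407.39) ≈ 808.95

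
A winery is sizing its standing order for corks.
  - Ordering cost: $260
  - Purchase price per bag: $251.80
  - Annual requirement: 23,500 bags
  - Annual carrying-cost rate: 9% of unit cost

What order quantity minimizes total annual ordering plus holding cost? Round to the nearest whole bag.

Carrying cost H = $251.8 × 9% = $22.6620/bag/yr
2DS/H = 2·23,500·260/22.662 = 539,228.66
EOQ = √539,228.66 ≈ 734.32

734 bags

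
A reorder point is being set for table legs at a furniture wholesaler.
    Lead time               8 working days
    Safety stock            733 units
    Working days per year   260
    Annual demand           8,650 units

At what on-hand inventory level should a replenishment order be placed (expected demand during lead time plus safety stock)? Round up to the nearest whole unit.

Daily demand d = 8,650 / 260 = 33.269 units/day
Demand during lead time = 33.269 × 8 = 266.15
Reorder point = 266.15 + 733 = 999.15 → round up

1,000 units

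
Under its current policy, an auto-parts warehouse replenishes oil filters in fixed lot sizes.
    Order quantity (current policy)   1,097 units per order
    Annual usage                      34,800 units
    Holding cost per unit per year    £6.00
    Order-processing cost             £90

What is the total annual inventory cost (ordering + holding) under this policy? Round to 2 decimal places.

£6,146.06

Annual ordering cost = (D/Q)·S = (34,800/1,097) × 90 = £2,855.06
Annual holding cost  = (Q/2)·H = (1,097/2) × 6 = £3,291.00
Total = £2,855.06 + £3,291.00 = £6,146.06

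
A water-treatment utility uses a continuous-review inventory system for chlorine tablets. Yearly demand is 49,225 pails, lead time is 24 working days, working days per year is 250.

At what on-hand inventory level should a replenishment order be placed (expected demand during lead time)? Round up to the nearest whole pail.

4,726 pails

Daily demand d = 49,225 / 250 = 196.900 pails/day
Demand during lead time = 196.900 × 24 = 4,725.60
Reorder point = 4,725.60 → round up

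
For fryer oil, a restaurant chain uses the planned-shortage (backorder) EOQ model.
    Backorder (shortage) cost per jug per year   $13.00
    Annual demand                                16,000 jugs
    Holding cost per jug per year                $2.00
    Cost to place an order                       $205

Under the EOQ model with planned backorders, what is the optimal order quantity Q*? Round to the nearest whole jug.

Basic EOQ = √(2·16,000·205/2) = 1,811.077
Backorder adjustment √((H+b)/b) = √((2+13)/13) = 1.0742
Q* = 1,811.077 × 1.0742 ≈ 1,945.41

1,945 jugs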